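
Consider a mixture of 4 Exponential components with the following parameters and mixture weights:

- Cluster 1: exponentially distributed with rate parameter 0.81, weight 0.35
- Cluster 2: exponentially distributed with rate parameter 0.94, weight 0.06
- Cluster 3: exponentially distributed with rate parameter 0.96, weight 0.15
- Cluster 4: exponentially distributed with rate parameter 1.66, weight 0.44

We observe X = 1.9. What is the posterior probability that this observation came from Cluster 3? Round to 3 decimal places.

0.186

P(component k | x) = w_k·f_k(x) / marginal(x), where marginal(x) = Σ_j w_j·f_j(x).
Component likelihoods at x = 1.9:
  L_1 = 0.173822
  L_2 = 0.157572
  L_3 = 0.154924
  L_4 = 0.0708506
Weight by the priors:
  w_1·L_1 = 0.35 × 0.173822 = 0.0608378
  w_2·L_2 = 0.06 × 0.157572 = 0.0094543
  w_3·L_3 = 0.15 × 0.154924 = 0.0232386
  w_4·L_4 = 0.44 × 0.0708506 = 0.0311742
Denominator: 0.0608378 + 0.0094543 + 0.0232386 + 0.0311742 = 0.124705
So the posterior for Cluster 3 is 0.0232386 / 0.124705 ≈ 0.186.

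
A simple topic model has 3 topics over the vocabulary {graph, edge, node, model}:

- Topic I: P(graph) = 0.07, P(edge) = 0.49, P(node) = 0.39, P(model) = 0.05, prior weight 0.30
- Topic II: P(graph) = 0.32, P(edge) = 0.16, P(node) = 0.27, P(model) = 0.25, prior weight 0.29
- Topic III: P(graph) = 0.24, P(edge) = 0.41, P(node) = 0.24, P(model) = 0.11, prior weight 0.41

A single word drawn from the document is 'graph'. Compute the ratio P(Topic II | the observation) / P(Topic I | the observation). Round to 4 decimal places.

4.4190

Posterior odds = (P(Z=i) f_i(x)) / (P(Z=j) f_j(x)); the normalising sum cancels.
Evaluate each component's likelihood at the observed value:
  L_I = 0.07
  L_II = 0.32
  L_III = 0.24
Odds = (0.29/0.30) × (0.32/0.07) = 0.966667 × 4.57143 ≈ 4.4190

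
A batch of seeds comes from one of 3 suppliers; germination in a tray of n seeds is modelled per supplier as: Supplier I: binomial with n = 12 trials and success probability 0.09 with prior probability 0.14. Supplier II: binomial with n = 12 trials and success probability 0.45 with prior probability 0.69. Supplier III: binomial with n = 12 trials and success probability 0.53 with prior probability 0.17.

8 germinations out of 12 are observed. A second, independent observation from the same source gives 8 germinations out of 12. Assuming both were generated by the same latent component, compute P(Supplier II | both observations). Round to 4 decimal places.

0.5101

The responsibility of component k is w_k f_k(x) divided by Σ_j w_j f_j(x).
Since both observations come from the same component, the likelihood for component k is f_k(x₁)·f_k(x₂).
  p_I = [C(12,8)·0.09^8·0.91^4 = 495·4.30467e-09·0.68575 = 1.4612e-06] × [1.4612e-06] = 2.13512e-12
  p_II = [C(12,8)·0.45^8·0.55^4 = 495·0.00168151·0.0915063 = 0.0761651] × [0.0761651] = 0.00580112
  p_III = [C(12,8)·0.53^8·0.47^4 = 495·0.00622597·0.0487968 = 0.150385] × [0.150385] = 0.0226156
Prior × likelihood for each component:
  w_I·p_I = 0.14 × 2.13512e-12 = 2.98916e-13
  w_II·p_II = 0.69 × 0.00580112 = 0.00400278
  w_III·p_III = 0.17 × 0.0226156 = 0.00384464
Normaliser: 2.98916e-13 + 0.00400278 + 0.00384464 = 0.00784742
P(Supplier II | x₁, x₂) ≈ 0.5101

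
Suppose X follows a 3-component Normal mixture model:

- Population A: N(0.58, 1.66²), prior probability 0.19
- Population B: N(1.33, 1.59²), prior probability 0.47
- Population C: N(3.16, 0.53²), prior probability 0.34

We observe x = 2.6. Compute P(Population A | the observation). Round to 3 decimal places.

By Bayes' theorem, P(k | x) = P(Z=k) f_k(x) / Σ_j P(Z=j) f_j(x).
Component likelihoods at x = 2.6:
  L_A = 0.114619
  L_B = 0.182379
  L_C = 0.430733
Prior × likelihood for each component:
  P(Z=A)·L_A = 0.19 × 0.114619 = 0.0217777
  P(Z=B)·L_B = 0.47 × 0.182379 = 0.0857182
  P(Z=C)·L_C = 0.34 × 0.430733 = 0.146449
Sum: 0.0217777 + 0.0857182 + 0.146449 = 0.253945
So the posterior for Population A is 0.0217777 / 0.253945 ≈ 0.086.

0.086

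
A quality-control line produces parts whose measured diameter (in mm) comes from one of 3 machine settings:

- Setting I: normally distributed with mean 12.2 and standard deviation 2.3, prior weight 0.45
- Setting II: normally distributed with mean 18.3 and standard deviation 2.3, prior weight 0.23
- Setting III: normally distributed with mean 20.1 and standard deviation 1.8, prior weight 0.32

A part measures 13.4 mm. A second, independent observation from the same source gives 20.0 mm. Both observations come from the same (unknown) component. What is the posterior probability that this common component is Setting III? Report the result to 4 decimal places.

Posterior ∝ prior × likelihood, so P(k | x) ∝ w_k f_k(x); normalise over all components.
Since both observations come from the same component, the likelihood for component k is f_k(x₁)·f_k(x₂).
  f_I = [0.151381] × [0.000551803] = 8.35326e-05
  f_II = [0.017931] × [0.131993] = 0.00236677
  f_III = [0.000217308] × [0.221293] = 4.80887e-05
Unnormalised posteriors:
  w_I·f_I = 0.45 × 8.35326e-05 = 3.75897e-05
  w_II·f_II = 0.23 × 0.00236677 = 0.000544357
  w_III·f_III = 0.32 × 4.80887e-05 = 1.53884e-05
Denominator: 3.75897e-05 + 0.000544357 + 1.53884e-05 = 0.000597336
P(Setting III | x) = 1.53884e-05 / 0.000597336 ≈ 0.0258

0.0258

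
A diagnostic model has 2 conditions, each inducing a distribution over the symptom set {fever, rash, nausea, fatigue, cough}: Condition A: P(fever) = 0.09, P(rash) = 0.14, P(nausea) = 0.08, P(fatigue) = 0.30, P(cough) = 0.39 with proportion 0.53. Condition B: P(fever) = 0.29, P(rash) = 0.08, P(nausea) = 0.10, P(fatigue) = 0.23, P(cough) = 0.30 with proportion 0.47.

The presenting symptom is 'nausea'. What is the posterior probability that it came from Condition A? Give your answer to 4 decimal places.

0.4743

Posterior ∝ prior × likelihood, so P(k | x) ∝ π_k f_k(x); normalise over all components.
Evaluate each component's likelihood at the observed value:
  L_A = 0.08
  L_B = 0.1
Unnormalised posteriors:
  π_A·L_A = 0.53 × 0.08 = 0.0424
  π_B·L_B = 0.47 × 0.1 = 0.047
Evidence: 0.0424 + 0.047 = 0.0894
Responsibility of Condition A: 0.0424 / 0.0894 ≈ 0.4743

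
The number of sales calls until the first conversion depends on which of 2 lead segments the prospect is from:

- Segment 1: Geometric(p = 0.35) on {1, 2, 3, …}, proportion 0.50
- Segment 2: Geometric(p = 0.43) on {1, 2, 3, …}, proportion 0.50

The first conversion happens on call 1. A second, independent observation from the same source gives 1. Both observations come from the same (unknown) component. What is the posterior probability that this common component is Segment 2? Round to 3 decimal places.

0.601

Posterior ∝ prior × likelihood, so P(k | x) ∝ P(Z=k) f_k(x); normalise over all components.
Since both observations come from the same component, the likelihood for component k is f_k(x₁)·f_k(x₂).
  p_1 = [0.35] × [0.35] = 0.1225
  p_2 = [0.43] × [0.43] = 0.1849
Unnormalised posteriors:
  P(Z=1)·p_1 = 0.50 × 0.1225 = 0.06125
  P(Z=2)·p_2 = 0.50 × 0.1849 = 0.09245
Sum: 0.06125 + 0.09245 = 0.1537
Responsibility of Segment 2: 0.09245 / 0.1537 ≈ 0.601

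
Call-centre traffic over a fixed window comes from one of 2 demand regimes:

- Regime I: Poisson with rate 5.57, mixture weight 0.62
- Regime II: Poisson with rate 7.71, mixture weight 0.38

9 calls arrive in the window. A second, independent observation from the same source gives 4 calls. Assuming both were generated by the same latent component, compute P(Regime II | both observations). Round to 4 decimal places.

The responsibility of component k is P(Z=k) f_k(x) divided by Σ_j P(Z=j) f_j(x).
Since both observations come from the same component, the likelihood for component k is f_k(x₁)·f_k(x₂).
  f_I = [0.0541893] × [0.152823] = 0.00828138
  f_II = [0.118937] × [0.0660079] = 0.00785076
Weight by the priors:
  P(Z=I)·f_I = 0.62 × 0.00828138 = 0.00513446
  P(Z=II)·f_II = 0.38 × 0.00785076 = 0.00298329
Evidence: 0.00513446 + 0.00298329 = 0.00811774
P(Regime II | x) = 0.00298329 / 0.00811774 ≈ 0.3675

0.3675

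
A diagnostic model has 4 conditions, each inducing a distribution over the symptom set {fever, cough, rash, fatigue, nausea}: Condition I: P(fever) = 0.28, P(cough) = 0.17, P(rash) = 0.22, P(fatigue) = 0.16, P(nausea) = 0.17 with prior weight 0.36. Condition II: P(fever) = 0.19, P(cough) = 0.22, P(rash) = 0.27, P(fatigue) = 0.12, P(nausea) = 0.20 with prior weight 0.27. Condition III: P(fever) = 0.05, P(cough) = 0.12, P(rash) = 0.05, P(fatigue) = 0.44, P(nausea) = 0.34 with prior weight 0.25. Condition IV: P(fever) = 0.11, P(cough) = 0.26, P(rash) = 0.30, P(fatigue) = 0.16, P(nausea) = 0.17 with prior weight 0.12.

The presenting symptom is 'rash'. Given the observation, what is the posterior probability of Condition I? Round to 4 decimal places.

The responsibility of component k is w_k f_k(x) divided by Σ_j w_j f_j(x).
Categorical probabilities:
  L_I = 0.22
  L_II = 0.27
  L_III = 0.05
  L_IV = 0.3
Unnormalised posteriors:
  w_I·L_I = 0.36 × 0.22 = 0.0792
  w_II·L_II = 0.27 × 0.27 = 0.0729
  w_III·L_III = 0.25 × 0.05 = 0.0125
  w_IV·L_IV = 0.12 × 0.3 = 0.036
Marginal: 0.0792 + 0.0729 + 0.0125 + 0.036 = 0.2006
Responsibility of Condition I: 0.0792 / 0.2006 ≈ 0.3948

0.3948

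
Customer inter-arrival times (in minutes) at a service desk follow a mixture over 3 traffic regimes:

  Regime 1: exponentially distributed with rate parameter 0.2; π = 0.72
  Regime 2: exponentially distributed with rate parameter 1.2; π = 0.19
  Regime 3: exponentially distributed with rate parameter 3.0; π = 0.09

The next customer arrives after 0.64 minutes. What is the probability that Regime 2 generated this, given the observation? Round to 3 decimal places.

P(component k | x) = π_k·f_k(x) / marginal(x), where marginal(x) = Σ_j π_j·f_j(x).
Exponential densities:
  L_1 = 0.2·e^(−0.2·0.64) = 0.2·e^(−0.1280) = 0.175971
  L_2 = 1.2·e^(−1.2·0.64) = 1.2·e^(−0.7680) = 0.556728
  L_3 = 3.0·e^(−3.0·0.64) = 3.0·e^(−1.9200) = 0.439821
Multiply by the mixture weights:
  π_1·L_1 = 0.72 × 0.175971 = 0.126699
  π_2·L_2 = 0.19 × 0.556728 = 0.105778
  π_3·L_3 = 0.09 × 0.439821 = 0.0395839
Sum: 0.126699 + 0.105778 + 0.0395839 = 0.272061
So the posterior for Regime 2 is 0.105778 / 0.272061 ≈ 0.389.

0.389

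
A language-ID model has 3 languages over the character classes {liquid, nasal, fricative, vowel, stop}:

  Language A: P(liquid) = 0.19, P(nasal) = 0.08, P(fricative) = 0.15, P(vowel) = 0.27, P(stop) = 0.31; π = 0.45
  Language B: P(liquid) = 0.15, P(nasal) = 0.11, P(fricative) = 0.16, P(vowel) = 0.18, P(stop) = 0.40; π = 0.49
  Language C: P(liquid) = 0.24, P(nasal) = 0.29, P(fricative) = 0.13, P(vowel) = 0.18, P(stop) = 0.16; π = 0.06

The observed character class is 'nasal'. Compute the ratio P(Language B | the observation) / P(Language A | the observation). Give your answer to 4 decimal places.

Posterior odds = (π_i f_i(x)) / (π_j f_j(x)); the normalising sum cancels.
Evaluate each component's likelihood at the observed value:
  L_A = 0.08
  L_B = 0.11
  L_C = 0.29
Odds = (0.49/0.45) × (0.11/0.08) = 1.08889 × 1.375 ≈ 1.4972

1.4972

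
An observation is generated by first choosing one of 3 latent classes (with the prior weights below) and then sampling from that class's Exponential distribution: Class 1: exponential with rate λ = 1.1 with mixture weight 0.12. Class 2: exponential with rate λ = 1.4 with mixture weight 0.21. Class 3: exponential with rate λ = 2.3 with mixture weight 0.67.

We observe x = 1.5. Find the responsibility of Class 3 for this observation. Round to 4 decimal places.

0.4436

P(component k | x) = w_k·f_k(x) / marginal(x), where marginal(x) = Σ_j w_j·f_j(x).
Exponential densities:
  p_1 = 0.211255
  p_2 = 0.171439
  p_3 = 0.073015
Multiply by the mixture weights:
  w_1·p_1 = 0.12 × 0.211255 = 0.0253506
  w_2·p_2 = 0.21 × 0.171439 = 0.0360022
  w_3·p_3 = 0.67 × 0.073015 = 0.04892
Normaliser: 0.0253506 + 0.0360022 + 0.04892 = 0.110273
P(Class 3 | x) = 0.04892 / 0.110273 ≈ 0.4436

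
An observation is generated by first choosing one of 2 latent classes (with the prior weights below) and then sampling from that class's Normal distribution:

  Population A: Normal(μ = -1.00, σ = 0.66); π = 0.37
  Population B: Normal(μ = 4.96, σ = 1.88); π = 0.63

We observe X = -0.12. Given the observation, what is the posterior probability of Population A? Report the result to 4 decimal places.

The responsibility of component k is π_k f_k(x) divided by Σ_j π_j f_j(x).
Evaluate each component's likelihood at the observed value:
  f_A = (1/(0.66·√(2π)))·exp(−(-0.12−-1.00)²/(2·0.66²)) = 0.604458·exp(-0.88889) = 0.2485
  f_B = (1/(1.88·√(2π)))·exp(−(-0.12−4.96)²/(2·1.88²)) = 0.212203·exp(-3.65075) = 0.00551129
Unnormalised posteriors:
  π_A·f_A = 0.37 × 0.2485 = 0.091945
  π_B·f_B = 0.63 × 0.00551129 = 0.00347211
Denominator: 0.091945 + 0.00347211 = 0.0954172
P(Population A | -0.12) = 0.091945 / 0.0954172 ≈ 0.9636

0.9636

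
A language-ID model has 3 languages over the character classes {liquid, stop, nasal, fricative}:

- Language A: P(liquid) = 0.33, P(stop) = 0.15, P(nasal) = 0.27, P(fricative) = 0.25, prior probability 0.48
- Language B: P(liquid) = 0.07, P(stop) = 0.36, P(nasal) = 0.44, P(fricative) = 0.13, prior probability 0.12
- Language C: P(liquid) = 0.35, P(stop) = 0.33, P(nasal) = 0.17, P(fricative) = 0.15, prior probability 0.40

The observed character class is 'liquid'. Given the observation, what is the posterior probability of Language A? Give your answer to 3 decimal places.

0.516

P(component k | x) = P(Z=k)·f_k(x) / marginal(x), where marginal(x) = Σ_j P(Z=j)·f_j(x).
Categorical probabilities:
  L_A = 0.33
  L_B = 0.07
  L_C = 0.35
Prior × likelihood for each component:
  P(Z=A)·L_A = 0.48 × 0.33 = 0.1584
  P(Z=B)·L_B = 0.12 × 0.07 = 0.0084
  P(Z=C)·L_C = 0.40 × 0.35 = 0.14
Marginal: 0.1584 + 0.0084 + 0.14 = 0.3068
Responsibility of Language A: 0.1584 / 0.3068 ≈ 0.516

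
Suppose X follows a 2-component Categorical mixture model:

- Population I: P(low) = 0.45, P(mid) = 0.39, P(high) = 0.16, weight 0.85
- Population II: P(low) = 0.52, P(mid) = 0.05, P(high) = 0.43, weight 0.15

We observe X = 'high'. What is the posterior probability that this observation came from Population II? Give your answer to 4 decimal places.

Posterior ∝ prior × likelihood, so P(k | x) ∝ π_k f_k(x); normalise over all components.
Component likelihoods at x = 'high':
  p_I = P(high | comp) = 0.16
  p_II = P(high | comp) = 0.43
Unnormalised posteriors:
  π_I·p_I = 0.85 × 0.16 = 0.136
  π_II·p_II = 0.15 × 0.43 = 0.0645
Marginal: 0.136 + 0.0645 = 0.2005
P(Population II | data) = 0.0645 / 0.2005 ≈ 0.3217

0.3217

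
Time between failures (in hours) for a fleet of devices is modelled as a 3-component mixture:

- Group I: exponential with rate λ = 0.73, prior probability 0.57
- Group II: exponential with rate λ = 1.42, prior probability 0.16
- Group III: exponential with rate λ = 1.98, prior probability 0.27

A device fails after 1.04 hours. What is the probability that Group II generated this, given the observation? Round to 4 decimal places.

0.1648

The responsibility of component k is π_k f_k(x) divided by Σ_j π_j f_j(x).
Component likelihoods at x = 1.04 hours:
  L_I = 0.34167
  L_II = 0.324282
  L_III = 0.252561
Multiply by the mixture weights:
  π_I·L_I = 0.57 × 0.34167 = 0.194752
  π_II·L_II = 0.16 × 0.324282 = 0.051885
  π_III·L_III = 0.27 × 0.252561 = 0.0681914
Marginal: 0.194752 + 0.051885 + 0.0681914 = 0.314828
P(Group II | 1.04 hours) ≈ 0.1648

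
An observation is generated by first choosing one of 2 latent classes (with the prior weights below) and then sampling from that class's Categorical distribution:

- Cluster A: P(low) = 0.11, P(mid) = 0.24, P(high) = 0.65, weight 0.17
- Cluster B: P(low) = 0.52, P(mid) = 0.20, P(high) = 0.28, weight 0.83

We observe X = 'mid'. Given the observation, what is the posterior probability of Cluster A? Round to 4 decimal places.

Posterior ∝ prior × likelihood, so P(k | x) ∝ π_k f_k(x); normalise over all components.
Categorical probabilities:
  L_A = P(mid | comp) = 0.24
  L_B = P(mid | comp) = 0.20
Prior × likelihood for each component:
  π_A·L_A = 0.17 × 0.24 = 0.0408
  π_B·L_B = 0.83 × 0.2 = 0.166
Normaliser: 0.0408 + 0.166 = 0.2068
P(Cluster A | the observation) ≈ 0.1973

0.1973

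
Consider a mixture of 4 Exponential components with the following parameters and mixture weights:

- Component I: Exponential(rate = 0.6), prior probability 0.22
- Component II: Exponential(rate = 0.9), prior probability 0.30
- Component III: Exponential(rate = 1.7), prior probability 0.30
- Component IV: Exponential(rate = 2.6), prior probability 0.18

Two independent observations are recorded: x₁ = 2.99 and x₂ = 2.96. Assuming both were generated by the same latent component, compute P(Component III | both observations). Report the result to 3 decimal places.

By Bayes' theorem, P(k | x) = π_k f_k(x) / Σ_j π_j f_j(x).
Since both observations come from the same component, the likelihood for component k is f_k(x₁)·f_k(x₂).
  f_I = [0.6·e^(−0.6·2.99) = 0.6·e^(−1.7940) = 0.0997762] × [0.101588] = 0.0101361
  f_II = [0.9·e^(−0.9·2.99) = 0.9·e^(−2.6910) = 0.0610318] × [0.0627021] = 0.00382682
  f_III = [1.7·e^(−1.7·2.99) = 1.7·e^(−5.0830) = 0.0105422] × [0.0110938] = 0.000116952
  f_IV = [2.6·e^(−2.6·2.99) = 2.6·e^(−7.7740) = 0.00109337] × [0.00118207] = 1.29244e-06
Weight by the priors:
  π_I·f_I = 0.22 × 0.0101361 = 0.00222994
  π_II·f_II = 0.30 × 0.00382682 = 0.00114805
  π_III·f_III = 0.30 × 0.000116952 = 3.50857e-05
  π_IV·f_IV = 0.18 × 1.29244e-06 = 2.3264e-07
Normaliser: 0.00222994 + 0.00114805 + 3.50857e-05 + 2.3264e-07 = 0.00341331
P(Component III | data) = 3.50857e-05 / 0.00341331 ≈ 0.010

0.010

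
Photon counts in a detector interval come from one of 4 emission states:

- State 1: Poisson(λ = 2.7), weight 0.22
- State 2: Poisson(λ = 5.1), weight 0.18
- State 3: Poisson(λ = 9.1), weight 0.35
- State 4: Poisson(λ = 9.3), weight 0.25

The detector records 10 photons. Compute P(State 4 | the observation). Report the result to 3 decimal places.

Posterior ∝ prior × likelihood, so P(k | x) ∝ π_k f_k(x); normalise over all components.
Evaluate each component's likelihood at the observed value:
  L_1 = 0.000381311
  L_2 = 0.0200003
  L_3 = 0.119832
  L_4 = 0.121935
Unnormalised posteriors:
  π_1·L_1 = 0.22 × 0.000381311 = 8.38885e-05
  π_2·L_2 = 0.18 × 0.0200003 = 0.00360006
  π_3·L_3 = 0.35 × 0.119832 = 0.041941
  π_4·L_4 = 0.25 × 0.121935 = 0.0304837
Marginal: 8.38885e-05 + 0.00360006 + 0.041941 + 0.0304837 = 0.0761087
So the posterior for State 4 is 0.0304837 / 0.0761087 ≈ 0.401.

0.401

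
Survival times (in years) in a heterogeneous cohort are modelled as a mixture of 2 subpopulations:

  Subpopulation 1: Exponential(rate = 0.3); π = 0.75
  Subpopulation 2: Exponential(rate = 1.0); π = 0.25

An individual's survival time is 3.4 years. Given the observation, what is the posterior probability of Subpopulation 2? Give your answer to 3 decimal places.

Apply Bayes' rule: the posterior for each component is proportional to its prior times its likelihood at x.
Component likelihoods at x = 3.4 years:
  f_1 = 0.108178
  f_2 = 0.0333733
Unnormalised posteriors:
  P(Z=1)·f_1 = 0.75 × 0.108178 = 0.0811339
  P(Z=2)·f_2 = 0.25 × 0.0333733 = 0.00834332
Evidence: 0.0811339 + 0.00834332 = 0.0894772
So the posterior for Subpopulation 2 is 0.00834332 / 0.0894772 ≈ 0.093.

0.093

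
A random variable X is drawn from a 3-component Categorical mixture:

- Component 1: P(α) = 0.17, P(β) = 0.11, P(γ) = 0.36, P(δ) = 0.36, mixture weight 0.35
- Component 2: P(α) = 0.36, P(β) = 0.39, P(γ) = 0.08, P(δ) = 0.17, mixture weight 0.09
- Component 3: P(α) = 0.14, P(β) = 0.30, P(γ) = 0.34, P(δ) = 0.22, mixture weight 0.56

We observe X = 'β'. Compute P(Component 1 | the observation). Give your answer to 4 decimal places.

Posterior ∝ prior × likelihood, so P(k | x) ∝ π_k f_k(x); normalise over all components.
Component likelihoods at x = 'β':
  L_1 = P(β | comp) = 0.11
  L_2 = P(β | comp) = 0.39
  L_3 = P(β | comp) = 0.30
Prior × likelihood for each component:
  π_1·L_1 = 0.35 × 0.11 = 0.0385
  π_2·L_2 = 0.09 × 0.39 = 0.0351
  π_3·L_3 = 0.56 × 0.3 = 0.168
Marginal: 0.0385 + 0.0351 + 0.168 = 0.2416
P(Component 1 | data) = 0.0385 / 0.2416 ≈ 0.1594

0.1594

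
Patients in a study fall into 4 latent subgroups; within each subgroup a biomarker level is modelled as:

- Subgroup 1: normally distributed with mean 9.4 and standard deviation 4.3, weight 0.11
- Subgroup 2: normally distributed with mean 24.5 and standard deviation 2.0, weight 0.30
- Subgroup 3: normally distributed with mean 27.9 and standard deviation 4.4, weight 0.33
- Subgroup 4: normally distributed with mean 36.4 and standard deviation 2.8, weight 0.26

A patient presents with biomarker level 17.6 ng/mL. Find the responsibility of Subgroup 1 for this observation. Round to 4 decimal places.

Posterior ∝ prior × likelihood, so P(k | x) ∝ w_k f_k(x); normalise over all components.
Component likelihoods at x = 17.6 ng/mL:
  p_1 = (1/(4.3·√(2π)))·exp(−(17.6−9.4)²/(2·4.3²)) = 0.092777·exp(-1.81828) = 0.0150582
  p_2 = (1/(2.0·√(2π)))·exp(−(17.6−24.5)²/(2·2.0²)) = 0.199471·exp(-5.95125) = 0.000519141
  p_3 = (1/(4.4·√(2π)))·exp(−(17.6−27.9)²/(2·4.4²)) = 0.090669·exp(-2.73993) = 0.00585493
  p_4 = (1/(2.8·√(2π)))·exp(−(17.6−36.4)²/(2·2.8²)) = 0.142479·exp(-22.54082) = 2.31419e-11
Weight by the priors:
  w_1·p_1 = 0.11 × 0.0150582 = 0.0016564
  w_2·p_2 = 0.30 × 0.000519141 = 0.000155742
  w_3·p_3 = 0.33 × 0.00585493 = 0.00193213
  w_4·p_4 = 0.26 × 2.31419e-11 = 6.01691e-12
Normaliser: 0.0016564 + 0.000155742 + 0.00193213 + 6.01691e-12 = 0.00374427
Responsibility of Subgroup 1: 0.0016564 / 0.00374427 ≈ 0.4424

0.4424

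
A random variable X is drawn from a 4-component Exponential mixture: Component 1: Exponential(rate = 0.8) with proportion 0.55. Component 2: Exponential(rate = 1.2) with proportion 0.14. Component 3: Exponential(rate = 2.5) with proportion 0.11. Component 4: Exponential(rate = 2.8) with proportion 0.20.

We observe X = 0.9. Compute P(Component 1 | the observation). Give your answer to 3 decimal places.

0.620

Posterior ∝ prior × likelihood, so P(k | x) ∝ P(Z=k) f_k(x); normalise over all components.
Evaluate each component's likelihood at the observed value:
  p_1 = 0.389402
  p_2 = 0.407515
  p_3 = 0.263498
  p_4 = 0.225287
Prior × likelihood for each component:
  P(Z=1)·p_1 = 0.55 × 0.389402 = 0.214171
  P(Z=2)·p_2 = 0.14 × 0.407515 = 0.057052
  P(Z=3)·p_3 = 0.11 × 0.263498 = 0.0289848
  P(Z=4)·p_4 = 0.20 × 0.225287 = 0.0450574
Normaliser: 0.214171 + 0.057052 + 0.0289848 + 0.0450574 = 0.345265
P(Component 1 | 0.9) = 0.214171 / 0.345265 ≈ 0.620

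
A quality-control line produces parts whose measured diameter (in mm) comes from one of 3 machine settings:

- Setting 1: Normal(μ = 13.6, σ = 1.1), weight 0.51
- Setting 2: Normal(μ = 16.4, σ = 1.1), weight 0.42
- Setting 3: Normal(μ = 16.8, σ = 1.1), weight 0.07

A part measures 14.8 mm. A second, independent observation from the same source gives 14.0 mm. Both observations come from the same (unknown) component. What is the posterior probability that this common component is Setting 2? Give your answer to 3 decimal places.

0.049

Posterior ∝ prior × likelihood, so P(k | x) ∝ w_k f_k(x); normalise over all components.
Since both observations come from the same component, the likelihood for component k is f_k(x₁)·f_k(x₂).
  p_1 = [0.20003] × [0.339472] = 0.0679044
  p_2 = [0.125921] × [0.0335602] = 0.00422594
  p_3 = [0.0694505] × [0.0142085] = 0.000986784
Multiply by the mixture weights:
  w_1·p_1 = 0.51 × 0.0679044 = 0.0346312
  w_2·p_2 = 0.42 × 0.00422594 = 0.00177489
  w_3·p_3 = 0.07 × 0.000986784 = 6.90749e-05
Denominator: 0.0346312 + 0.00177489 + 6.90749e-05 = 0.0364752
P(Setting 2 | x₁, x₂) = 0.00177489 / 0.0364752 ≈ 0.049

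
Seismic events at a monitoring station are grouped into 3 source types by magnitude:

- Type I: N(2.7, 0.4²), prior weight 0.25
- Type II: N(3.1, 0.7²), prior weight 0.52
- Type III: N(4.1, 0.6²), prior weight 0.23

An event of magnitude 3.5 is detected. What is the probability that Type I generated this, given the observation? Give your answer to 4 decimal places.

Posterior ∝ prior × likelihood, so P(k | x) ∝ P(Z=k) f_k(x); normalise over all components.
Normal densities:
  L_I = (1/(0.4·√(2π)))·exp(−(3.5−2.7)²/(2·0.4²)) = 0.997356·exp(-2.00000) = 0.134977
  L_II = (1/(0.7·√(2π)))·exp(−(3.5−3.1)²/(2·0.7²)) = 0.569918·exp(-0.16327) = 0.484068
  L_III = (1/(0.6·√(2π)))·exp(−(3.5−4.1)²/(2·0.6²)) = 0.664904·exp(-0.50000) = 0.403285
Multiply by the mixture weights:
  P(Z=I)·L_I = 0.25 × 0.134977 = 0.0337444
  P(Z=II)·L_II = 0.52 × 0.484068 = 0.251716
  P(Z=III)·L_III = 0.23 × 0.403285 = 0.0927554
Sum: 0.0337444 + 0.251716 + 0.0927554 = 0.378215
So the posterior for Type I is 0.0337444 / 0.378215 ≈ 0.0892.

0.0892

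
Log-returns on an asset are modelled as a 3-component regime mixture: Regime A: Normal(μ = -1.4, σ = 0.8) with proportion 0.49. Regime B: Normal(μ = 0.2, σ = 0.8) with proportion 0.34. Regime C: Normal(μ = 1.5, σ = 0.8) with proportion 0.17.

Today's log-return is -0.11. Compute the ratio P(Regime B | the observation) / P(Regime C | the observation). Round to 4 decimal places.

14.0574

Since P(k|x) ∝ π_k f_k(x), the posterior odds are π_i f_i(x) / (π_j f_j(x)).
Normal densities:
  f_A = 0.135895
  f_B = 0.462609
  f_C = 0.0658173
0.157287 / 0.0111889 ≈ 14.0574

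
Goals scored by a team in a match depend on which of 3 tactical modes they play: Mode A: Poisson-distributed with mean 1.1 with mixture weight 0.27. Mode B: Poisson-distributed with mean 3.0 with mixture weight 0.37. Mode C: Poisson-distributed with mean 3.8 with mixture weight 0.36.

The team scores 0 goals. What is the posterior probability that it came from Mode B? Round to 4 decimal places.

Posterior ∝ prior × likelihood, so P(k | x) ∝ π_k f_k(x); normalise over all components.
Component likelihoods at x = 0 goals:
  L_A = 0.332871
  L_B = 0.0497871
  L_C = 0.0223708
Prior × likelihood for each component:
  π_A·L_A = 0.27 × 0.332871 = 0.0898752
  π_B·L_B = 0.37 × 0.0497871 = 0.0184212
  π_C·L_C = 0.36 × 0.0223708 = 0.00805348
Sum: 0.0898752 + 0.0184212 + 0.00805348 = 0.11635
P(Mode B | x) ≈ 0.1583

0.1583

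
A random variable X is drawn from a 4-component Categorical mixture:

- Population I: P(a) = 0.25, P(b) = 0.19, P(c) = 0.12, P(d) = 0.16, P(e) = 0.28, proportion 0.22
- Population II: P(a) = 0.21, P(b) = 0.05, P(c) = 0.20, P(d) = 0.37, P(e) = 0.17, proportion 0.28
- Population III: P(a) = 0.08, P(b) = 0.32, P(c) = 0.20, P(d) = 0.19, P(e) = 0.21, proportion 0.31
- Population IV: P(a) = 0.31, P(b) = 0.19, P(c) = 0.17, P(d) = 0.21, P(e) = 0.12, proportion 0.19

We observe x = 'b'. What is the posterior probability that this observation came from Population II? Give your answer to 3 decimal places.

By Bayes' theorem, P(k | x) = P(Z=k) f_k(x) / Σ_j P(Z=j) f_j(x).
Categorical probabilities:
  L_I = 0.19
  L_II = 0.05
  L_III = 0.32
  L_IV = 0.19
Weight by the priors:
  P(Z=I)·L_I = 0.22 × 0.19 = 0.0418
  P(Z=II)·L_II = 0.28 × 0.05 = 0.014
  P(Z=III)·L_III = 0.31 × 0.32 = 0.0992
  P(Z=IV)·L_IV = 0.19 × 0.19 = 0.0361
Denominator: 0.0418 + 0.014 + 0.0992 + 0.0361 = 0.1911
P(Population II | 'b') = 0.014 / 0.1911 ≈ 0.073

0.073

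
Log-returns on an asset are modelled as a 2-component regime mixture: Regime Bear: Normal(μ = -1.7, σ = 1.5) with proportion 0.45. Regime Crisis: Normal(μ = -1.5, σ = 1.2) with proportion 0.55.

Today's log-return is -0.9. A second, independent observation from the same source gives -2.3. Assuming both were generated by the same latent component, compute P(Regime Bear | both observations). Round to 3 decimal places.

P(component k | x) = w_k·f_k(x) / marginal(x), where marginal(x) = Σ_j w_j·f_j(x).
Since both observations come from the same component, the likelihood for component k is f_k(x₁)·f_k(x₂).
  f_Bear = [0.230703] × [0.245513] = 0.0566406
  f_Crisis = [0.293388] × [0.266207] = 0.0781018
Prior × likelihood for each component:
  w_Bear·f_Bear = 0.45 × 0.0566406 = 0.0254883
  w_Crisis·f_Crisis = 0.55 × 0.0781018 = 0.042956
Marginal: 0.0254883 + 0.042956 = 0.0684442
P(Regime Bear | x₁, x₂) ≈ 0.372

0.372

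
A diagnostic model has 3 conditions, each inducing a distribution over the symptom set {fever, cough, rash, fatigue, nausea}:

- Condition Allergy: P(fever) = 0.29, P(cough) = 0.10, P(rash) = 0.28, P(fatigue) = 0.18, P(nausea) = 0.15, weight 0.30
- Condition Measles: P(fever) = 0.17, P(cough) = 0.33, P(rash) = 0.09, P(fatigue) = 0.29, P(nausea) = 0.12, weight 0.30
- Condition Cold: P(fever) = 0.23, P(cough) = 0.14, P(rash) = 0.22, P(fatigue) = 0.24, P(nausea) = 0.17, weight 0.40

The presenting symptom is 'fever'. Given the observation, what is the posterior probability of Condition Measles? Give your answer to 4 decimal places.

By Bayes' theorem, P(k | x) = P(Z=k) f_k(x) / Σ_j P(Z=j) f_j(x).
Categorical probabilities:
  L_Allergy = 0.29
  L_Measles = 0.17
  L_Cold = 0.23
Unnormalised posteriors:
  P(Z=Allergy)·L_Allergy = 0.30 × 0.29 = 0.087
  P(Z=Measles)·L_Measles = 0.30 × 0.17 = 0.051
  P(Z=Cold)·L_Cold = 0.40 × 0.23 = 0.092
Denominator: 0.087 + 0.051 + 0.092 = 0.23
So the posterior for Condition Measles is 0.051 / 0.23 ≈ 0.2217.

0.2217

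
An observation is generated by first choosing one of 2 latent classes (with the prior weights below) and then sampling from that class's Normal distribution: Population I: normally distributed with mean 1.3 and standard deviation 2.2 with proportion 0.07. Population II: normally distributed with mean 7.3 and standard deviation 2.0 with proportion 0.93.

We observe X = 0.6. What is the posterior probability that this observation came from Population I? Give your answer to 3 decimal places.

P(component k | x) = P(Z=k)·f_k(x) / marginal(x), where marginal(x) = Σ_j P(Z=j)·f_j(x).
Evaluate each component's likelihood at the observed value:
  f_I = 0.172387
  f_II = 0.000729365
Multiply by the mixture weights:
  P(Z=I)·f_I = 0.07 × 0.172387 = 0.0120671
  P(Z=II)·f_II = 0.93 × 0.000729365 = 0.00067831
Evidence: 0.0120671 + 0.00067831 = 0.0127454
P(Population I | data) ≈ 0.947

0.947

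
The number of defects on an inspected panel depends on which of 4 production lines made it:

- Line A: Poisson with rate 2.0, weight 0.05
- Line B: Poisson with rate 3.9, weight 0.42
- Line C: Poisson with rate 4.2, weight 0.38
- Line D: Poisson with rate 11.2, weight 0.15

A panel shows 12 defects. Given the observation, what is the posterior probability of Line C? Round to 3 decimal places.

0.021

P(component k | x) = w_k·f_k(x) / marginal(x), where marginal(x) = Σ_j w_j·f_j(x).
Component likelihoods at x = 12 defects:
  L_A = e^(−2.0)·2.0^12/12! = 1.15727e-06
  L_B = e^(−3.9)·3.9^12/12! = 0.000523227
  L_C = e^(−4.2)·4.2^12/12! = 0.00094323
  L_D = e^(−11.2)·11.2^12/12! = 0.11122
Multiply by the mixture weights:
  w_A·L_A = 0.05 × 1.15727e-06 = 5.78634e-08
  w_B·L_B = 0.42 × 0.000523227 = 0.000219755
  w_C·L_C = 0.38 × 0.00094323 = 0.000358427
  w_D·L_D = 0.15 × 0.11122 = 0.0166829
Normaliser: 5.78634e-08 + 0.000219755 + 0.000358427 + 0.0166829 = 0.0172612
P(Line C | the observation) = 0.000358427 / 0.0172612 ≈ 0.021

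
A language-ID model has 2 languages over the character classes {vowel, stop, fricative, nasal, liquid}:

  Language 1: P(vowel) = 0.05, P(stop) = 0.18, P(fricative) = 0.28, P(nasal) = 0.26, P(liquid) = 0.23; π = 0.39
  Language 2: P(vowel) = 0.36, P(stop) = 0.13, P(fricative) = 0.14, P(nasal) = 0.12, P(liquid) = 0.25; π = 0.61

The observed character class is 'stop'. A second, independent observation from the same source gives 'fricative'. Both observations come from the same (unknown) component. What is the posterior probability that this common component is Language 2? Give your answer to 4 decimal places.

Apply Bayes' rule: the posterior for each component is proportional to its prior times its likelihood at x.
Since both observations come from the same component, the likelihood for component k is f_k(x₁)·f_k(x₂).
  f_1 = [P(stop | comp) = 0.18] × [0.28] = 0.0504
  f_2 = [P(stop | comp) = 0.13] × [0.14] = 0.0182
Weight by the priors:
  w_1·f_1 = 0.39 × 0.0504 = 0.019656
  w_2·f_2 = 0.61 × 0.0182 = 0.011102
Evidence: 0.019656 + 0.011102 = 0.030758
Responsibility of Language 2: 0.011102 / 0.030758 ≈ 0.3609

0.3609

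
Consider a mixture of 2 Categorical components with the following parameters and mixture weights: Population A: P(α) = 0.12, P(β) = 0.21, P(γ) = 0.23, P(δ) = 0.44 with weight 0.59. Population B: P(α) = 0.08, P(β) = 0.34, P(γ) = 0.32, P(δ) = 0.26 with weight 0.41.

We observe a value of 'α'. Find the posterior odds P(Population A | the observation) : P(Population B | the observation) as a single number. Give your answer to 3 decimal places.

Only the two components matter; the odds are (P(Z=i) f_i(x)) / (P(Z=j) f_j(x)).
Evaluate each component's likelihood at the observed value:
  L_A = 0.12
  L_B = 0.08
Odds = (0.59/0.41) × (0.12/0.08) = 1.43902 × 1.5 ≈ 2.159

2.159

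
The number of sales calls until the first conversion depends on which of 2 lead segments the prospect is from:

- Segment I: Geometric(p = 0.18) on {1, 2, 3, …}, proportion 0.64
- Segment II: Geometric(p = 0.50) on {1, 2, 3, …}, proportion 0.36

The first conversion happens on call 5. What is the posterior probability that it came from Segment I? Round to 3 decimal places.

P(component k | x) = π_k·f_k(x) / marginal(x), where marginal(x) = Σ_j π_j·f_j(x).
Component likelihoods at x = 5:
  f_I = 0.0813819
  f_II = 0.03125
Prior × likelihood for each component:
  π_I·f_I = 0.64 × 0.0813819 = 0.0520844
  π_II·f_II = 0.36 × 0.03125 = 0.01125
Normaliser: 0.0520844 + 0.01125 = 0.0633344
So the posterior for Segment I is 0.0520844 / 0.0633344 ≈ 0.822.

0.822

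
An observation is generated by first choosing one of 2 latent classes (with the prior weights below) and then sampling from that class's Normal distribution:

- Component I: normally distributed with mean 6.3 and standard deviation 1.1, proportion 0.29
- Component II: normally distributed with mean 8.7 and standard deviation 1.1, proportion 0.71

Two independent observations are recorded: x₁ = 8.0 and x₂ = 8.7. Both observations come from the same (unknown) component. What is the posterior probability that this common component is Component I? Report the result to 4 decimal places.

0.0138

Posterior ∝ prior × likelihood, so P(k | x) ∝ P(Z=k) f_k(x); normalise over all components.
Since both observations come from the same component, the likelihood for component k is f_k(x₁)·f_k(x₂).
  L_I = [0.109869] × [0.0335602] = 0.00368724
  L_II = [0.296198] × [0.362675] = 0.107423
Prior × likelihood for each component:
  P(Z=I)·L_I = 0.29 × 0.00368724 = 0.0010693
  P(Z=II)·L_II = 0.71 × 0.107423 = 0.0762707
Denominator: 0.0010693 + 0.0762707 = 0.0773399
Responsibility of Component I: 0.0010693 / 0.0773399 ≈ 0.0138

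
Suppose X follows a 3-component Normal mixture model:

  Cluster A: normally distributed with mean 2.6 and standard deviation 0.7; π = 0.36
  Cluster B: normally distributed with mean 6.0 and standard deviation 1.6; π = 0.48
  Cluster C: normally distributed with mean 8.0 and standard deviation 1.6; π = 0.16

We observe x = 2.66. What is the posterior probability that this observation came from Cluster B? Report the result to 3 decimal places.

0.062

Apply Bayes' rule: the posterior for each component is proportional to its prior times its likelihood at x.
Evaluate each component's likelihood at the observed value:
  p_A = 0.567828
  p_B = 0.0282187
  p_C = 0.000950621
Weight by the priors:
  π_A·p_A = 0.36 × 0.567828 = 0.204418
  π_B·p_B = 0.48 × 0.0282187 = 0.013545
  π_C·p_C = 0.16 × 0.000950621 = 0.000152099
Normaliser: 0.204418 + 0.013545 + 0.000152099 = 0.218115
So the posterior for Cluster B is 0.013545 / 0.218115 ≈ 0.062.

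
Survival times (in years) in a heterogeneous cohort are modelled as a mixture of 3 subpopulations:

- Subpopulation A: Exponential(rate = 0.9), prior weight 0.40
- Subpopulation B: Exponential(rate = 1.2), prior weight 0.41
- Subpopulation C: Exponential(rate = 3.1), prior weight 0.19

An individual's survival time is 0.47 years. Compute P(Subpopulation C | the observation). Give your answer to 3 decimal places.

By Bayes' theorem, P(k | x) = π_k f_k(x) / Σ_j π_j f_j(x).
Exponential densities:
  L_A = 0.9·e^(−0.9·0.47) = 0.9·e^(−0.4230) = 0.589571
  L_B = 1.2·e^(−1.2·0.47) = 1.2·e^(−0.5640) = 0.682715
  L_C = 3.1·e^(−3.1·0.47) = 3.1·e^(−1.4570) = 0.722095
Multiply by the mixture weights:
  π_A·L_A = 0.40 × 0.589571 = 0.235828
  π_B·L_B = 0.41 × 0.682715 = 0.279913
  π_C·L_C = 0.19 × 0.722095 = 0.137198
Denominator: 0.235828 + 0.279913 + 0.137198 = 0.652939
Responsibility of Subpopulation C: 0.137198 / 0.652939 ≈ 0.210

0.210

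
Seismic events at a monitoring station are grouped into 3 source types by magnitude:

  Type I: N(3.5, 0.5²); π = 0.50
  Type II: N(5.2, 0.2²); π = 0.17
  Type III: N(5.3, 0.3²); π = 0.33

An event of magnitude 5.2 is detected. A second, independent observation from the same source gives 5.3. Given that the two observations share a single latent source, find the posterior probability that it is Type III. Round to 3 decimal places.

By Bayes' theorem, P(k | x) = π_k f_k(x) / Σ_j π_j f_j(x).
Since both observations come from the same component, the likelihood for component k is f_k(x₁)·f_k(x₂).
  p_I = [0.00246444] × [0.0012238] = 3.01599e-06
  p_II = [1.99471] × [1.76033] = 3.51134
  p_III = [1.25794] × [1.32981] = 1.67282
Prior × likelihood for each component:
  π_I·p_I = 0.50 × 3.01599e-06 = 1.50799e-06
  π_II·p_II = 0.17 × 3.51134 = 0.596928
  π_III·p_III = 0.33 × 1.67282 = 0.552032
Sum: 1.50799e-06 + 0.596928 + 0.552032 = 1.14896
Responsibility of Type III: 0.552032 / 1.14896 ≈ 0.480

0.480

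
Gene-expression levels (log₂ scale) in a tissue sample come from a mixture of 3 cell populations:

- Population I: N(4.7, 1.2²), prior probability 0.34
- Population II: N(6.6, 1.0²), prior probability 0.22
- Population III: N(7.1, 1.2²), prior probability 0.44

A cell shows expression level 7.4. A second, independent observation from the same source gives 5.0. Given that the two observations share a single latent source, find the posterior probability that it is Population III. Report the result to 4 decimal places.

P(component k | x) = w_k·f_k(x) / marginal(x), where marginal(x) = Σ_j w_j·f_j(x).
Since both observations come from the same component, the likelihood for component k is f_k(x₁)·f_k(x₂).
  p_I = [0.0264497] × [0.322223] = 0.00852272
  p_II = [0.289692] × [0.110921] = 0.0321328
  p_III = [0.322223] × [0.0718978] = 0.0231671
Weight by the priors:
  w_I·p_I = 0.34 × 0.00852272 = 0.00289772
  w_II·p_II = 0.22 × 0.0321328 = 0.00706922
  w_III·p_III = 0.44 × 0.0231671 = 0.0101935
Denominator: 0.00289772 + 0.00706922 + 0.0101935 = 0.0201605
P(Population III | x₁,x₂) = 0.0101935 / 0.0201605 ≈ 0.5056

0.5056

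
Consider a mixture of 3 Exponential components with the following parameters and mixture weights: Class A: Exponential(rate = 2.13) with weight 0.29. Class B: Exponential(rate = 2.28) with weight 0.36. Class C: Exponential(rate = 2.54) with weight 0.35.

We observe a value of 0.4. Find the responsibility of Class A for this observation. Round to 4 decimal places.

0.2879

The responsibility of component k is w_k f_k(x) divided by Σ_j w_j f_j(x).
Exponential densities:
  p_A = 0.908575
  p_B = 0.915922
  p_C = 0.919582
Multiply by the mixture weights:
  w_A·p_A = 0.29 × 0.908575 = 0.263487
  w_B·p_B = 0.36 × 0.915922 = 0.329732
  w_C·p_C = 0.35 × 0.919582 = 0.321854
Denominator: 0.263487 + 0.329732 + 0.321854 = 0.915072
Responsibility of Class A: 0.263487 / 0.915072 ≈ 0.2879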